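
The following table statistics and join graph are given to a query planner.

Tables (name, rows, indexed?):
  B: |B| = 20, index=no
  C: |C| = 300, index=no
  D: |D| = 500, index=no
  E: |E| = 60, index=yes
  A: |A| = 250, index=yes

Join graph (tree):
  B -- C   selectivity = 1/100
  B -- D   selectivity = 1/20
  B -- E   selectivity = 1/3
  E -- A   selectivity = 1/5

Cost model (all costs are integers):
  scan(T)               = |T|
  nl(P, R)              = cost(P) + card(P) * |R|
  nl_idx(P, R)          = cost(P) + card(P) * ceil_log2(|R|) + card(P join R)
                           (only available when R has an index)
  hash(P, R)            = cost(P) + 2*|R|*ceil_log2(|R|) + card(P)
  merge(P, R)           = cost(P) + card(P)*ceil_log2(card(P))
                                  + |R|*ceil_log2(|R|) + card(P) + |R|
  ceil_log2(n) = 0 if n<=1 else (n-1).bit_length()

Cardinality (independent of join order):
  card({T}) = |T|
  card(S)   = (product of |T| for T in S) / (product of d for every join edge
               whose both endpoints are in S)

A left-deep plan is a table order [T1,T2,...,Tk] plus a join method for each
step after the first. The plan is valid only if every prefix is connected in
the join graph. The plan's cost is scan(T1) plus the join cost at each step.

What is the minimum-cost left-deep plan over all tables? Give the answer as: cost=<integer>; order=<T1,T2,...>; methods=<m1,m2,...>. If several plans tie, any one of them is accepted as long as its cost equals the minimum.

Selinger DP (subsets sized 1..n):
  {B}: scan cost=20, card=20
  {C}: scan cost=300, card=300
  {D}: scan cost=500, card=500
  {E}: scan cost=60, card=60
  {A}: scan cost=250, card=250
  {BC}: card=60; try (B,hash)→800, (C,merge)→3140, (B,merge)→3420, (C,hash)→5440, (C,nl)→6020, (B,nl)→6300; best=800 via (B,hash)
  {BD}: card=500; try (B,hash)→1200, (D,merge)→5140, (B,merge)→5620, (D,hash)→9040, (D,nl)→10020, (B,nl)→10500; best=1200 via (B,hash)
  {BE}: card=400; try (B,hash)→320, (E,nl_idx)→540, (E,merge)→560, (B,merge)→600, (E,hash)→760, (E,nl)→1220 …(+1); best=320 via (B,hash)
  {AE}: card=3000; try (E,hash)→1220, (A,merge)→2730, (E,merge)→2920, (A,nl_idx)→3540, (A,hash)→4120, (E,nl_idx)→4750 …(+2); best=1220 via (E,hash)
  {BCD}: card=1500; try (D,merge)→6220, (C,hash)→7100, (C,merge)→9200, (D,hash)→9860, (D,nl)→30800, (C,nl)→151200; best=6220 via (D,merge)
  {BCE}: card=1200; try (E,hash)→1580, (E,merge)→1640, (E,nl_idx)→2360, (E,nl)→4400, (C,hash)→6120, (C,merge)→7320 …(+1); best=1580 via (E,hash)
  {BDE}: card=10000; try (E,hash)→2420, (E,merge)→6620, (D,merge)→9320, (D,hash)→9720, (E,nl_idx)→14200, (E,nl)→31200 …(+1); best=2420 via (E,hash)
  {ABE}: card=20000; try (B,hash)→4420, (A,hash)→4720, (A,merge)→6570, (A,nl_idx)→23520, (B,merge)→40340, (B,nl)→61220 …(+1); best=4420 via (B,hash)
  {BCDE}: card=30000; try (E,hash)→8440, (D,hash)→11780, (C,hash)→17820, (D,merge)→20980, (E,merge)→24640, (E,nl_idx)→45220 …(+4); best=8440 via (E,hash)
  {ABCE}: card=60000; try (A,hash)→6780, (A,merge)→18230, (C,hash)→29820, (A,nl_idx)→71180, (A,nl)→301580, (C,merge)→327420 …(+1); best=6780 via (A,hash)
  {ABDE}: card=500000; try (A,hash)→16420, (D,hash)→33420, (A,merge)→154670, (D,merge)→329420, (A,nl_idx)→582420, (A,nl)→2502420 …(+1); best=16420 via (A,hash)
  {ABCDE}: card=1500000; try (A,hash)→42440, (D,hash)→75780, (A,merge)→490690, (C,hash)→521820, (D,merge)→1031780, (A,nl_idx)→1748440 …(+4); best=42440 via (A,hash)

cost=42440; order=C,B,D,E,A; methods=hash,merge,hash,hash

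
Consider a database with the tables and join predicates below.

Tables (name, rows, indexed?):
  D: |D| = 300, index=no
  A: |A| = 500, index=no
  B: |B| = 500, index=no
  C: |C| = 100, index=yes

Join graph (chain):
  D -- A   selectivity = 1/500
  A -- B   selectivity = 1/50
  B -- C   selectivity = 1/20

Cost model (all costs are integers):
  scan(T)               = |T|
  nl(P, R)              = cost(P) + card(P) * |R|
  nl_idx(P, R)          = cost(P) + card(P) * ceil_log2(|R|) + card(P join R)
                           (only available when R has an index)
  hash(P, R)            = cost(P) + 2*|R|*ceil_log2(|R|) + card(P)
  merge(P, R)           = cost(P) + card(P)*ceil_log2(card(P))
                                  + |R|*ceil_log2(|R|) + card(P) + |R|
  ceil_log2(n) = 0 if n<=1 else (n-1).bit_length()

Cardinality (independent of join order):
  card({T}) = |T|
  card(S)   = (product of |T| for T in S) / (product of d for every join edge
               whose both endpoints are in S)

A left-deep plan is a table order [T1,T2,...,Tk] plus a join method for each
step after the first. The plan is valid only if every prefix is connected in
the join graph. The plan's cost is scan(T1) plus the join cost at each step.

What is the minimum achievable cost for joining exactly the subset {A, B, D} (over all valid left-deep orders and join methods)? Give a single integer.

Selinger DP over subsets of {A,B,D}:
  {D}: scan cost=300, card=300
  {A}: scan cost=500, card=500
  {B}: scan cost=500, card=500
  {AD}: card=300; try (D,hash)→6400, (A,merge)→8300, (D,merge)→8500, (A,hash)→9600, (A,nl)→150300, (D,nl)→150500; best=6400 via (D,hash)
  {AB}: card=5000; try (B,hash)→10000, (A,hash)→10000, (B,merge)→10500, (A,merge)→10500, (B,nl)→250500, (A,nl)→250500; best=10000 via (B,hash)
  {ABD}: card=3000; try (B,merge)→14400, (B,hash)→15700, (D,hash)→20400, (D,merge)→83000, (B,nl)→156400, (D,nl)→1510000; best=14400 via (B,merge)

14400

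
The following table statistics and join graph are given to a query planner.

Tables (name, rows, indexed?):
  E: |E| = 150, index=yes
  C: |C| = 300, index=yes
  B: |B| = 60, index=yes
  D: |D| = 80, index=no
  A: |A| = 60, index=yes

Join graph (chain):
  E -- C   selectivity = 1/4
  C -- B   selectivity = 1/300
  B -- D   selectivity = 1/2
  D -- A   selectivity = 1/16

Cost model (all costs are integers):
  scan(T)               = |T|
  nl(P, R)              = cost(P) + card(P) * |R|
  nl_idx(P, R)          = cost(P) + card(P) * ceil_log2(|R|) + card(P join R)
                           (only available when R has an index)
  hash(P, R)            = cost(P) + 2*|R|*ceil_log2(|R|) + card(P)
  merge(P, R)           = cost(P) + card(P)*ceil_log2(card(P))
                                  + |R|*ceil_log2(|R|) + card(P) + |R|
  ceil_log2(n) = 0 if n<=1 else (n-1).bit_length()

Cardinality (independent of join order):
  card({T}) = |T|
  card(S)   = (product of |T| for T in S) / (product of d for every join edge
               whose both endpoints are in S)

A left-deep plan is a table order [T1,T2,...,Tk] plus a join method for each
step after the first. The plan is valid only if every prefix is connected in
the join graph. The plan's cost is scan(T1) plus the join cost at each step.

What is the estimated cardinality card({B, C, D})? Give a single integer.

2400

Tables in S: B(60), C(300), D(80)
Edges inside S: C-B(d=300), B-D(d=2)
numerator = 60 * 300 * 80 = 1440000
denominator = 300 * 2 = 600
card(S) = 1440000 / 600 = 2400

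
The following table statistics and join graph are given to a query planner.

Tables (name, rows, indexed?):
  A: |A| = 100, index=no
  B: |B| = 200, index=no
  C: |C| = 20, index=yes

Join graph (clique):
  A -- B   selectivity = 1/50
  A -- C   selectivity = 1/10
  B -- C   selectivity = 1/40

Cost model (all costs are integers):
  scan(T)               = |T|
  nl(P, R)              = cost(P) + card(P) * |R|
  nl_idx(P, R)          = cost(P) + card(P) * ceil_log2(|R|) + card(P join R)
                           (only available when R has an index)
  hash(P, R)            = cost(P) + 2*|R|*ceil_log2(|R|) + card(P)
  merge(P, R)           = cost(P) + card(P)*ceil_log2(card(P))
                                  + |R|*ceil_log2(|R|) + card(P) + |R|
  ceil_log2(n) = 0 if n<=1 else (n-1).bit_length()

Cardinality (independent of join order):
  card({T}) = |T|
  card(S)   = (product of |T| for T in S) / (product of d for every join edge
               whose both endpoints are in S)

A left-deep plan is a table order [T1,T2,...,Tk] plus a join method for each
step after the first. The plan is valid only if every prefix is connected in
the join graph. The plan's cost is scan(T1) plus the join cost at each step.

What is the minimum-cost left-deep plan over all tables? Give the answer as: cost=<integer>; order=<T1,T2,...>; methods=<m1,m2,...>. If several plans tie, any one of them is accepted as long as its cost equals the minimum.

cost=2100; order=B,C,A; methods=hash,hash

Selinger DP (subsets sized 1..n):
  {A}: scan cost=100, card=100
  {B}: scan cost=200, card=200
  {C}: scan cost=20, card=20
  {AB}: card=400; try (A,hash)→1800, (B,merge)→2700, (A,merge)→2800, (B,hash)→3400, (B,nl)→20100, (A,nl)→20200; best=1800 via (A,hash)
  {AC}: card=200; try (C,hash)→400, (C,nl_idx)→800, (A,merge)→940, (C,merge)→1020, (A,hash)→1440, (A,nl)→2020 …(+1); best=400 via (C,hash)
  {BC}: card=100; try (C,hash)→600, (C,nl_idx)→1300, (B,merge)→1940, (C,merge)→2120, (B,hash)→3240, (B,nl)→4020 …(+1); best=600 via (C,hash)
  {ABC}: card=20; try (A,hash)→2100, (A,merge)→2200, (C,hash)→2400, (B,hash)→3800, (C,nl_idx)→3820, (B,merge)→4000 …(+4); best=2100 via (A,hash)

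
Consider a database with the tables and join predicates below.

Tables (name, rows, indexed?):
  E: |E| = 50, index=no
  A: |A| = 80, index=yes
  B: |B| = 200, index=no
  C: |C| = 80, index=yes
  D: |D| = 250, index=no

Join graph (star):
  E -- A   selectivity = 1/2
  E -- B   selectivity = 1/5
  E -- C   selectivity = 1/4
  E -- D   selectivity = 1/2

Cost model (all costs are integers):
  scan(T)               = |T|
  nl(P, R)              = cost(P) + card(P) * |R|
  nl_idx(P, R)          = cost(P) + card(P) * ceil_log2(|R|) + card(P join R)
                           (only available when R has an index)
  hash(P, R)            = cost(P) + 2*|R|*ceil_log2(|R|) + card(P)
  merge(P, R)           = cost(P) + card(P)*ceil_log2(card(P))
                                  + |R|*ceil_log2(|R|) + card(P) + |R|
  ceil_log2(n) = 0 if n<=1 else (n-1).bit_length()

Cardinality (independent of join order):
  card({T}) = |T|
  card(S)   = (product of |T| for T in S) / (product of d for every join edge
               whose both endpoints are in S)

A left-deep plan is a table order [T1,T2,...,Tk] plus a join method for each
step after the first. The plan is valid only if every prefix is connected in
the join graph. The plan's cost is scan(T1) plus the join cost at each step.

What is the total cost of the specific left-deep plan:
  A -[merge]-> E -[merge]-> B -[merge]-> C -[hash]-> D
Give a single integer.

step 1: scan A: cost=80, card=80
step 2: join E via merge
    card(P join E) = 80*50/(2) = 2000
    cost = 80 + 80*7 + 50*6 + 80 + 50 = 1070
step 3: join B via merge
    card(P join B) = 2000*200/(5) = 80000
    cost = 1070 + 2000*11 + 200*8 + 2000 + 200 = 26870
step 4: join C via merge
    card(P join C) = 80000*80/(4) = 1600000
    cost = 26870 + 80000*17 + 80*7 + 80000 + 80 = 1467510
step 5: join D via hash
    card(P join D) = 1600000*250/(2) = 200000000
    cost = 1467510 + 2*250*8 + 1600000 = 3071510

3071510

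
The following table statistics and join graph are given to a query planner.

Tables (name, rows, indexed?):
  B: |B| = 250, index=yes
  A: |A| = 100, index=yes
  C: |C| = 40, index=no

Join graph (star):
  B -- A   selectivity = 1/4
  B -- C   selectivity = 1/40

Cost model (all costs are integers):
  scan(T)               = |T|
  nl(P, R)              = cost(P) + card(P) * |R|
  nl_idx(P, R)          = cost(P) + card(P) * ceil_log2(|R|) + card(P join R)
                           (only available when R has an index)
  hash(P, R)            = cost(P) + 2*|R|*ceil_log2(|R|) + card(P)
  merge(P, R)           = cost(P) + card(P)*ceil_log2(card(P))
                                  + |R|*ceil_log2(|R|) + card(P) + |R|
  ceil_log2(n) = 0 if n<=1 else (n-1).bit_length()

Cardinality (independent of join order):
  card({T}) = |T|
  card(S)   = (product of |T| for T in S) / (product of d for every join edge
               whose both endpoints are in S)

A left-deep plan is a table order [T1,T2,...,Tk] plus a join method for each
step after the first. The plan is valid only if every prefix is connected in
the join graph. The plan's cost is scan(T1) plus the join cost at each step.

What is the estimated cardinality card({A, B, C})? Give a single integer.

6250

Tables in S: A(100), B(250), C(40)
Edges inside S: B-A(d=4), B-C(d=40)
numerator = 100 * 250 * 40 = 1000000
denominator = 4 * 40 = 160
card(S) = 1000000 / 160 = 6250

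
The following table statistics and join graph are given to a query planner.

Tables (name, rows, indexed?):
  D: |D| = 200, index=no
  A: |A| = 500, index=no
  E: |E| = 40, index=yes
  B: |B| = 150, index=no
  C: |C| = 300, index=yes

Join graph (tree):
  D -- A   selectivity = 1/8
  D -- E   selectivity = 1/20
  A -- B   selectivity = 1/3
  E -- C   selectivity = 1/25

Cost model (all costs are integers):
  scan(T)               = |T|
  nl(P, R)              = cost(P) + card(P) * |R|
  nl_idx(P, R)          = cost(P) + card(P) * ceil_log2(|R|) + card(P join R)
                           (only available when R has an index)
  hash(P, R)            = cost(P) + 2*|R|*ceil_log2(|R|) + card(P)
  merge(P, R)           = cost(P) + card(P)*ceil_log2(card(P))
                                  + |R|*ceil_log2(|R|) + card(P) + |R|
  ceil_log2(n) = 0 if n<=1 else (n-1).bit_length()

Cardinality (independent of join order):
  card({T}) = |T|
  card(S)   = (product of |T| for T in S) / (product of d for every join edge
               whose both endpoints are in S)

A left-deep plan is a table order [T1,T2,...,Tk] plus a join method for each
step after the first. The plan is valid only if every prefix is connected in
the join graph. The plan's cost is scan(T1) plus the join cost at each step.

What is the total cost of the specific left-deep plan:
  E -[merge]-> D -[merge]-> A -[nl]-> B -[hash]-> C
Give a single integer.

step 1: scan E: cost=40, card=40
step 2: join D via merge
    card(P join D) = 40*200/(20) = 400
    cost = 40 + 40*6 + 200*8 + 40 + 200 = 2120
step 3: join A via merge
    card(P join A) = 400*500/(8) = 25000
    cost = 2120 + 400*9 + 500*9 + 400 + 500 = 11120
step 4: join B via nl
    card(P join B) = 25000*150/(3) = 1250000
    cost = 11120 + 25000*150 = 3761120
step 5: join C via hash
    card(P join C) = 1250000*300/(25) = 15000000
    cost = 3761120 + 2*300*9 + 1250000 = 5016520

5016520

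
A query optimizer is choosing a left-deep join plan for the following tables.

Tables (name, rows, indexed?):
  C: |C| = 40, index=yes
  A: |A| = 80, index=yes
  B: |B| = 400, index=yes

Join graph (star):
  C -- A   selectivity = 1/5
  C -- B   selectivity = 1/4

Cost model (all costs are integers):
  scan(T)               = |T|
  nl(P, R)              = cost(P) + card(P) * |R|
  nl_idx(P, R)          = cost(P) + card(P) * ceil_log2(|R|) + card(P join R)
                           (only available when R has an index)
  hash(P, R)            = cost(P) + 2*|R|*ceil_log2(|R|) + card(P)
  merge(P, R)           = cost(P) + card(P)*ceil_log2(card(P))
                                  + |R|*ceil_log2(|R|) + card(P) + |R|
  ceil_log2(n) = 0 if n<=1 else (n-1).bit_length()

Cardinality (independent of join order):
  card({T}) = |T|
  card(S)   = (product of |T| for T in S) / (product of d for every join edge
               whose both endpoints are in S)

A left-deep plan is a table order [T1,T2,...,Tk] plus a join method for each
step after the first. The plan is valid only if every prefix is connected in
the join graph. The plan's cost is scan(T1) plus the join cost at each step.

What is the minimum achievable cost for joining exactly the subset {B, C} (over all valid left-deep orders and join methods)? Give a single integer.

1280

Selinger DP over subsets of {B,C}:
  {C}: scan cost=40, card=40
  {B}: scan cost=400, card=400
  {BC}: card=4000; try (C,hash)→1280, (B,merge)→4320, (B,nl_idx)→4400, (C,merge)→4680, (C,nl_idx)→6800, (B,hash)→7280 …(+2); best=1280 via (C,hash)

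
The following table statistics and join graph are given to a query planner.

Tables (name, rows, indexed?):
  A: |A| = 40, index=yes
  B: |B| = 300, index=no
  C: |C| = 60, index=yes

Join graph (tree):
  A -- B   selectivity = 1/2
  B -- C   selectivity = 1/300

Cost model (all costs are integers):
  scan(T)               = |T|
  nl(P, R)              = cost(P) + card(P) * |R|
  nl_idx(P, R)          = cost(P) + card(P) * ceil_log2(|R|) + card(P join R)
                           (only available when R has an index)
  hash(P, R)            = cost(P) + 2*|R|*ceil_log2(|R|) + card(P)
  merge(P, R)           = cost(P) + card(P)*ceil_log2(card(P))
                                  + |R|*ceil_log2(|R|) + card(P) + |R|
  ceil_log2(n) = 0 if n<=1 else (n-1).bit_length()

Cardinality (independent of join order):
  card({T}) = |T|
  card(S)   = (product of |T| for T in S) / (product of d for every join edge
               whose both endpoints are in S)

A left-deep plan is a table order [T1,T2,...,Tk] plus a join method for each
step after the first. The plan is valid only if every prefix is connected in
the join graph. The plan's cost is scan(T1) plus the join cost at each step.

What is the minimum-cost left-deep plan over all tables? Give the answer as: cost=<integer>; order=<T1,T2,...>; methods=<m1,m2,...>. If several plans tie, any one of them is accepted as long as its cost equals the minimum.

cost=1860; order=B,C,A; methods=hash,hash

Selinger DP (subsets sized 1..n):
  {A}: scan cost=40, card=40
  {B}: scan cost=300, card=300
  {C}: scan cost=60, card=60
  {AB}: card=6000; try (A,hash)→1080, (B,merge)→3320, (A,merge)→3580, (B,hash)→5480, (A,nl_idx)→8100, (B,nl)→12040 …(+1); best=1080 via (A,hash)
  {BC}: card=60; try (C,hash)→1320, (C,nl_idx)→2160, (B,merge)→3480, (C,merge)→3720, (B,hash)→5520, (B,nl)→18060 …(+1); best=1320 via (C,hash)
  {ABC}: card=1200; try (A,hash)→1860, (A,merge)→2020, (A,nl_idx)→2880, (A,nl)→3720, (C,hash)→7800, (C,nl_idx)→38280 …(+2); best=1860 via (A,hash)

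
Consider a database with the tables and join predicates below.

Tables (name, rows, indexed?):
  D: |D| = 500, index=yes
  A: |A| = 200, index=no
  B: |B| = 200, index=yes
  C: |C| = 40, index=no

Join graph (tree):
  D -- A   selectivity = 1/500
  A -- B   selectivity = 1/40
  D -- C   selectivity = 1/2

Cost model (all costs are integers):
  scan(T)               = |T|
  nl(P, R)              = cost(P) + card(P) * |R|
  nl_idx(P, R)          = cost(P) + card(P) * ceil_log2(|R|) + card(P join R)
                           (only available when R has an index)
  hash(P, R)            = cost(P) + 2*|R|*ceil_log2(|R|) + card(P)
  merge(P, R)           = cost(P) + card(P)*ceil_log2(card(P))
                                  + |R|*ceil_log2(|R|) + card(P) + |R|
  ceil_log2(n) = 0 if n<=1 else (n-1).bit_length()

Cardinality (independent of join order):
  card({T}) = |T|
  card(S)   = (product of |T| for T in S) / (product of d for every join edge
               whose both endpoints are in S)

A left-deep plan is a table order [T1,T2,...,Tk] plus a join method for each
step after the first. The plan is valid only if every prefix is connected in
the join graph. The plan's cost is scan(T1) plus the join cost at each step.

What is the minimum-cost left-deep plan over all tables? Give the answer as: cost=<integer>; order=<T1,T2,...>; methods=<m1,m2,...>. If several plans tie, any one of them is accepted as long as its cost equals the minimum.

cost=6280; order=A,D,B,C; methods=nl_idx,nl_idx,hash

Selinger DP (subsets sized 1..n):
  {D}: scan cost=500, card=500
  {A}: scan cost=200, card=200
  {B}: scan cost=200, card=200
  {C}: scan cost=40, card=40
  {AD}: card=200; try (D,nl_idx)→2200, (A,hash)→4200, (D,merge)→7000, (A,merge)→7300, (D,hash)→9400, (D,nl)→100200 …(+1); best=2200 via (D,nl_idx)
  {CD}: card=10000; try (C,hash)→1480, (D,merge)→5320, (C,merge)→5780, (D,hash)→9080, (D,nl_idx)→10400, (D,nl)→20040 …(+1); best=1480 via (C,hash)
  {AB}: card=1000; try (B,nl_idx)→2800, (B,hash)→3600, (A,hash)→3600, (B,merge)→3800, (A,merge)→3800, (B,nl)→40200 …(+1); best=2800 via (B,nl_idx)
  {ABD}: card=1000; try (B,nl_idx)→4800, (B,hash)→5600, (B,merge)→5800, (D,hash)→12800, (D,nl_idx)→12800, (D,merge)→18800 …(+2); best=4800 via (B,nl_idx)
  {ACD}: card=4000; try (C,hash)→2880, (C,merge)→4280, (C,nl)→10200, (A,hash)→14680, (A,merge)→153280, (A,nl)→2001480; best=2880 via (C,hash)
  {ABCD}: card=20000; try (C,hash)→6280, (B,hash)→10080, (C,merge)→16080, (C,nl)→44800, (B,nl_idx)→54880, (B,merge)→56680 …(+1); best=6280 via (C,hash)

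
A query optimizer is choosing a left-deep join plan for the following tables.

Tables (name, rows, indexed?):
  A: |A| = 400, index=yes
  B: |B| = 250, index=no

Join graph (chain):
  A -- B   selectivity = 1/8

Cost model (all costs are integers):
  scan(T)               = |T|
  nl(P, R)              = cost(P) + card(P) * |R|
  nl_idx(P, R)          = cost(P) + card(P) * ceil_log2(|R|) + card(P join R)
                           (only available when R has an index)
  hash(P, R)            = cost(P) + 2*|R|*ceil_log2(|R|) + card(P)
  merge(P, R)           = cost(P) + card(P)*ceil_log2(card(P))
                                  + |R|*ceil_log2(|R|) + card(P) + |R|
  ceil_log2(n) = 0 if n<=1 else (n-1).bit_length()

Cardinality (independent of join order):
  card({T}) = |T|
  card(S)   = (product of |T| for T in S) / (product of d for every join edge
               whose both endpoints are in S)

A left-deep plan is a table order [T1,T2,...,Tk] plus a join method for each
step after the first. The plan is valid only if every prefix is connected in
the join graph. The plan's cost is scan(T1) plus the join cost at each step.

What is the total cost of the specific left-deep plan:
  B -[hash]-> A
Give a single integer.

7700

step 1: scan B: cost=250, card=250
step 2: join A via hash
    card(P join A) = 250*400/(8) = 12500
    cost = 250 + 2*400*9 + 250 = 7700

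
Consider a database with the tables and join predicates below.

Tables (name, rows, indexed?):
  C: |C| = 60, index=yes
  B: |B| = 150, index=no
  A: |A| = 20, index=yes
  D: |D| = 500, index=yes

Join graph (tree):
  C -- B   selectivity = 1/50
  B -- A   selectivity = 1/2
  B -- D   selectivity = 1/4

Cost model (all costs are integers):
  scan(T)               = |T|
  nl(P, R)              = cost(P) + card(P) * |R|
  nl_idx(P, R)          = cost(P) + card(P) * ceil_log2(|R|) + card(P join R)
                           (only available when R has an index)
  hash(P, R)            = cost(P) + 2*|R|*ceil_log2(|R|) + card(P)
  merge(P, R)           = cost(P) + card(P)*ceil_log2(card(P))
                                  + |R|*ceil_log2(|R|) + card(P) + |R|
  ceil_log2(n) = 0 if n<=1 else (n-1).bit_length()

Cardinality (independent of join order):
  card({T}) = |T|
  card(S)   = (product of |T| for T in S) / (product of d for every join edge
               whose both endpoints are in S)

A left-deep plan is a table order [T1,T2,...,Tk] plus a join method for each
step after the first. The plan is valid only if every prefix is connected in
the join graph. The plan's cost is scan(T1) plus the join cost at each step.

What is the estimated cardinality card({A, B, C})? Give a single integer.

Tables in S: A(20), B(150), C(60)
Edges inside S: C-B(d=50), B-A(d=2)
numerator = 20 * 150 * 60 = 180000
denominator = 50 * 2 = 100
card(S) = 180000 / 100 = 1800

1800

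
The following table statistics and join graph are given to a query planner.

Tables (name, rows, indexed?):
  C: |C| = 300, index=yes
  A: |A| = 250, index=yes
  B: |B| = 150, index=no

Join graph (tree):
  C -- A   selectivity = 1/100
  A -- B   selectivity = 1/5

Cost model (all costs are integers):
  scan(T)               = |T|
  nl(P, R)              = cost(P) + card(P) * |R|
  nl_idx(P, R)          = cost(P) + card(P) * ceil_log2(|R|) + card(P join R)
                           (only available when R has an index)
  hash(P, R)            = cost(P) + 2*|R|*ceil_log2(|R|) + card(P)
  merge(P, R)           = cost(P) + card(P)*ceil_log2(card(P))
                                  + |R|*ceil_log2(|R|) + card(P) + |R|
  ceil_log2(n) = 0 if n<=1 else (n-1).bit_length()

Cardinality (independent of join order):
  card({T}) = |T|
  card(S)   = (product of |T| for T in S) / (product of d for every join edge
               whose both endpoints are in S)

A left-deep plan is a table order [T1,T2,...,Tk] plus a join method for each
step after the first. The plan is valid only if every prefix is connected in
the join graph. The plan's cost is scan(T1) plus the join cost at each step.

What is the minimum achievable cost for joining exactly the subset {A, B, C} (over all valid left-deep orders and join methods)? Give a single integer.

6400

Selinger DP over subsets of {A,B,C}:
  {C}: scan cost=300, card=300
  {A}: scan cost=250, card=250
  {B}: scan cost=150, card=150
  {AC}: card=750; try (C,nl_idx)→3250, (A,nl_idx)→3450, (A,hash)→4600, (C,merge)→5500, (A,merge)→5550, (C,hash)→5900 …(+2); best=3250 via (C,nl_idx)
  {AB}: card=7500; try (B,hash)→2900, (A,merge)→3750, (B,merge)→3850, (A,hash)→4300, (A,nl_idx)→8850, (A,nl)→37650 …(+1); best=2900 via (B,hash)
  {ABC}: card=22500; try (B,hash)→6400, (B,merge)→12850, (C,hash)→15800, (C,nl_idx)→92900, (C,merge)→110900, (B,nl)→115750 …(+1); best=6400 via (B,hash)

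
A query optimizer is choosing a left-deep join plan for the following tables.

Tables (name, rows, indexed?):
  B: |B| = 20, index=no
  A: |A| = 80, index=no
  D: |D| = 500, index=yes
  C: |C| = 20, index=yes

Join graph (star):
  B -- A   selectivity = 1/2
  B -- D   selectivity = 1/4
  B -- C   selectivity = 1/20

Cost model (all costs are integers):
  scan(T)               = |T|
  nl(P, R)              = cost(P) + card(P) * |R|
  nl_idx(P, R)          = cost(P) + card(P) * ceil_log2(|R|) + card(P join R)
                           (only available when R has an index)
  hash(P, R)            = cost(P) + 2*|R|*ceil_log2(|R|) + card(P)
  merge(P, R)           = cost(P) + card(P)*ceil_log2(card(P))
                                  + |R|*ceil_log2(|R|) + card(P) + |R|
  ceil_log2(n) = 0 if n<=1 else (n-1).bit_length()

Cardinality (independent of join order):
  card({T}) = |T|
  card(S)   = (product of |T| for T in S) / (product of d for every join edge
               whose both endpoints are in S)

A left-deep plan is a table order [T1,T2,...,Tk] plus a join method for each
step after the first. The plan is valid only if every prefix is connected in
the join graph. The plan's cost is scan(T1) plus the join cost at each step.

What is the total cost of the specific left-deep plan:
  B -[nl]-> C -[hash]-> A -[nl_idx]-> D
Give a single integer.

step 1: scan B: cost=20, card=20
step 2: join C via nl
    card(P join C) = 20*20/(20) = 20
    cost = 20 + 20*20 = 420
step 3: join A via hash
    card(P join A) = 20*80/(2) = 800
    cost = 420 + 2*80*7 + 20 = 1560
step 4: join D via nl_idx
    card(P join D) = 800*500/(4) = 100000
    cost = 1560 + 800*9 + 100000 = 108760

108760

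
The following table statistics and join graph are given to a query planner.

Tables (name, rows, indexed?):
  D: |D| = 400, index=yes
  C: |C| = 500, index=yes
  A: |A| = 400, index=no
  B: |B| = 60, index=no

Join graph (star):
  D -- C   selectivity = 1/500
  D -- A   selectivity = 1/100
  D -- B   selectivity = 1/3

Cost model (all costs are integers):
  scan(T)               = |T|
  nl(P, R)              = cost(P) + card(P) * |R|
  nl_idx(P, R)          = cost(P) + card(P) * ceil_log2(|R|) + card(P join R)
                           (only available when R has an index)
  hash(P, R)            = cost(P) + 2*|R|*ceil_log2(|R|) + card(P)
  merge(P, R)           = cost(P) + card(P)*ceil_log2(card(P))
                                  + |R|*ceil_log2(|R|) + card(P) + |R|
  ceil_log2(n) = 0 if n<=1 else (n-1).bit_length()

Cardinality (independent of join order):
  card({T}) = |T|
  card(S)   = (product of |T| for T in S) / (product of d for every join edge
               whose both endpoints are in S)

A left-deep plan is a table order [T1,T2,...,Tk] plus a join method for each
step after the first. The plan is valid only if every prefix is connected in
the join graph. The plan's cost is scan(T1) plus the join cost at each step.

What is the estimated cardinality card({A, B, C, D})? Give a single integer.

Tables in S: A(400), B(60), C(500), D(400)
Edges inside S: D-C(d=500), D-A(d=100), D-B(d=3)
numerator = 400 * 60 * 500 * 400 = 4800000000
denominator = 500 * 100 * 3 = 150000
card(S) = 4800000000 / 150000 = 32000

32000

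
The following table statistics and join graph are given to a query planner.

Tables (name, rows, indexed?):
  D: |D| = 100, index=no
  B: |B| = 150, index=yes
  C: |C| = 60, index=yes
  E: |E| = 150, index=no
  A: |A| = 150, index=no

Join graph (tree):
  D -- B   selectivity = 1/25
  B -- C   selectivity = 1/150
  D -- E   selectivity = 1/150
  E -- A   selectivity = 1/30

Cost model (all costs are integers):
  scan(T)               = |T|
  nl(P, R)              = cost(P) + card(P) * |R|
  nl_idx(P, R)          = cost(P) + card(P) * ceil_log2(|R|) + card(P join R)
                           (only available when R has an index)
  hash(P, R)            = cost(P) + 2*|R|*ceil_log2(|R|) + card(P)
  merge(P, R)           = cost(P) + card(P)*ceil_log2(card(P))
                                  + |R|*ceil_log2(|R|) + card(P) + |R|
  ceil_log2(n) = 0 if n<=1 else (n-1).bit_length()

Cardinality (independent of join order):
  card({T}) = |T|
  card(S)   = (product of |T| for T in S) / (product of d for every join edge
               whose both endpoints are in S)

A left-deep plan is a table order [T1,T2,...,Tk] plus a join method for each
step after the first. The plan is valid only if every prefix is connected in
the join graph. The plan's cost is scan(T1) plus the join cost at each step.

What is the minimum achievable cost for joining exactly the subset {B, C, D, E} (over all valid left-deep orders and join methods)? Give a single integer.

Selinger DP over subsets of {B,C,D,E}:
  {D}: scan cost=100, card=100
  {B}: scan cost=150, card=150
  {C}: scan cost=60, card=60
  {E}: scan cost=150, card=150
  {BD}: card=600; try (B,nl_idx)→1500, (D,hash)→1700, (B,merge)→2250, (D,merge)→2300, (B,hash)→2600, (B,nl)→15100 …(+1); best=1500 via (B,nl_idx)
  {DE}: card=100; try (D,hash)→1700, (E,merge)→2250, (D,merge)→2300, (E,hash)→2600, (E,nl)→15100, (D,nl)→15150; best=1700 via (D,hash)
  {BC}: card=60; try (B,nl_idx)→600, (C,hash)→1020, (C,nl_idx)→1110, (B,merge)→1830, (C,merge)→1920, (B,hash)→2520 …(+2); best=600 via (B,nl_idx)
  {BCD}: card=240; try (D,merge)→1820, (D,hash)→2060, (C,hash)→2820, (C,nl_idx)→5340, (D,nl)→6600, (C,merge)→8520 …(+1); best=1820 via (D,merge)
  {BDE}: card=600; try (B,nl_idx)→3100, (B,merge)→3850, (B,hash)→4200, (E,hash)→4500, (E,merge)→9450, (B,nl)→16700 …(+1); best=3100 via (B,nl_idx)
  {BCDE}: card=240; try (C,hash)→4420, (E,hash)→4460, (E,merge)→5330, (C,nl_idx)→6940, (C,merge)→10120, (E,nl)→37820 …(+1); best=4420 via (C,hash)

4420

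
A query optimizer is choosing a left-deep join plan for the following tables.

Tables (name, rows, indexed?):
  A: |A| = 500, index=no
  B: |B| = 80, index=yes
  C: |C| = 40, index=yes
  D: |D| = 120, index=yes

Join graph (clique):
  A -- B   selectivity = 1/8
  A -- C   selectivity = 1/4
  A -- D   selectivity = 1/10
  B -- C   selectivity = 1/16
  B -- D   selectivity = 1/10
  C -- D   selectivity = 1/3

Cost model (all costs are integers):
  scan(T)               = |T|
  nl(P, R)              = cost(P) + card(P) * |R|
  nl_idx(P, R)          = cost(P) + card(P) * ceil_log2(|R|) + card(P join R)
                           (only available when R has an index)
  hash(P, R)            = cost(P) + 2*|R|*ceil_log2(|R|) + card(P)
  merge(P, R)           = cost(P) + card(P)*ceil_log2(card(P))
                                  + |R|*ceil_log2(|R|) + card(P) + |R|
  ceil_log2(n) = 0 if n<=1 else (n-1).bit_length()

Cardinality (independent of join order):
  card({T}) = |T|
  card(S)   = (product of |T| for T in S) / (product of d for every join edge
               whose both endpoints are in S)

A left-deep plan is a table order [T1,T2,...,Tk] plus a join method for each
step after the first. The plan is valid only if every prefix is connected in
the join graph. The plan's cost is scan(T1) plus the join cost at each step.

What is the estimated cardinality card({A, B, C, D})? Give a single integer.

Tables in S: A(500), B(80), C(40), D(120)
Edges inside S: A-B(d=8), A-C(d=4), A-D(d=10), B-C(d=16), B-D(d=10), C-D(d=3)
numerator = 500 * 80 * 40 * 120 = 192000000
denominator = 8 * 4 * 10 * 16 * 10 * 3 = 153600
card(S) = 192000000 / 153600 = 1250

1250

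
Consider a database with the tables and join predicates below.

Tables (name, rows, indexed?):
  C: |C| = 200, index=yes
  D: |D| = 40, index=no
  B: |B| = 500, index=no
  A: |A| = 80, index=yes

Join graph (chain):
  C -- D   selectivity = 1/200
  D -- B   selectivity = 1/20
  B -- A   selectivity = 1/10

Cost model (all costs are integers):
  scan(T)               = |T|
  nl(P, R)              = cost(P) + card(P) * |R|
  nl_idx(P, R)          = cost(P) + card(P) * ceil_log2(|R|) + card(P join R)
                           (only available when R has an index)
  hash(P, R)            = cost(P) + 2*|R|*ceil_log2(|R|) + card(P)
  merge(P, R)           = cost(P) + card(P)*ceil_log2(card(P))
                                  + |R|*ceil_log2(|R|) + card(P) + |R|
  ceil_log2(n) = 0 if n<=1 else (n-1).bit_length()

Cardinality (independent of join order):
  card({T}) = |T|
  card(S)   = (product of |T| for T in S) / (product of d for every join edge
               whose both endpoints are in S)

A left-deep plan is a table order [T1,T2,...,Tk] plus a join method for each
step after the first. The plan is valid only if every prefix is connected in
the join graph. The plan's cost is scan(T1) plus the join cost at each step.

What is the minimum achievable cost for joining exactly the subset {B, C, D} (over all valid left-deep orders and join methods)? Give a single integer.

Selinger DP over subsets of {B,C,D}:
  {C}: scan cost=200, card=200
  {D}: scan cost=40, card=40
  {B}: scan cost=500, card=500
  {CD}: card=40; try (C,nl_idx)→400, (D,hash)→880, (C,merge)→2120, (D,merge)→2280, (C,hash)→3280, (C,nl)→8040 …(+1); best=400 via (C,nl_idx)
  {BD}: card=1000; try (D,hash)→1480, (B,merge)→5320, (D,merge)→5780, (B,hash)→9080, (B,nl)→20040, (D,nl)→20500; best=1480 via (D,hash)
  {BCD}: card=1000; try (C,hash)→5680, (B,merge)→5680, (B,hash)→9440, (C,nl_idx)→10480, (C,merge)→14280, (B,nl)→20400 …(+1); best=5680 via (C,hash)

5680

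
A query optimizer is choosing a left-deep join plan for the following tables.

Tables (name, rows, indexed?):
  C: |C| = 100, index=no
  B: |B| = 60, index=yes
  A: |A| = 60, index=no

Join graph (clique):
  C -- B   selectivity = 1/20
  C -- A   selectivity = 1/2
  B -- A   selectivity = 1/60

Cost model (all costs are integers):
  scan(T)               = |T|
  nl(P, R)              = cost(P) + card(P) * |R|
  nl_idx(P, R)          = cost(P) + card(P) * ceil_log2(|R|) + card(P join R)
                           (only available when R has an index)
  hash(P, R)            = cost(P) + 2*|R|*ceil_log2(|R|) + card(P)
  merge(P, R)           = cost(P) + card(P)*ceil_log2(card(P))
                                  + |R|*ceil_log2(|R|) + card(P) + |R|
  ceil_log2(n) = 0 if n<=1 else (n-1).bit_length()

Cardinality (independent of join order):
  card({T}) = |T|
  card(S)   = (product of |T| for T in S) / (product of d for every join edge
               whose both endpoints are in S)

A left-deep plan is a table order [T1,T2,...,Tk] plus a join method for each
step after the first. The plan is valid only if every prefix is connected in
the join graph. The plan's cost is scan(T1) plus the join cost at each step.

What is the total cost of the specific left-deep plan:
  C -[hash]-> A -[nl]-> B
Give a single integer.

180920

step 1: scan C: cost=100, card=100
step 2: join A via hash
    card(P join A) = 100*60/(2) = 3000
    cost = 100 + 2*60*6 + 100 = 920
step 3: join B via nl
    card(P join B) = 3000*60/(20*60) = 150
    cost = 920 + 3000*60 = 180920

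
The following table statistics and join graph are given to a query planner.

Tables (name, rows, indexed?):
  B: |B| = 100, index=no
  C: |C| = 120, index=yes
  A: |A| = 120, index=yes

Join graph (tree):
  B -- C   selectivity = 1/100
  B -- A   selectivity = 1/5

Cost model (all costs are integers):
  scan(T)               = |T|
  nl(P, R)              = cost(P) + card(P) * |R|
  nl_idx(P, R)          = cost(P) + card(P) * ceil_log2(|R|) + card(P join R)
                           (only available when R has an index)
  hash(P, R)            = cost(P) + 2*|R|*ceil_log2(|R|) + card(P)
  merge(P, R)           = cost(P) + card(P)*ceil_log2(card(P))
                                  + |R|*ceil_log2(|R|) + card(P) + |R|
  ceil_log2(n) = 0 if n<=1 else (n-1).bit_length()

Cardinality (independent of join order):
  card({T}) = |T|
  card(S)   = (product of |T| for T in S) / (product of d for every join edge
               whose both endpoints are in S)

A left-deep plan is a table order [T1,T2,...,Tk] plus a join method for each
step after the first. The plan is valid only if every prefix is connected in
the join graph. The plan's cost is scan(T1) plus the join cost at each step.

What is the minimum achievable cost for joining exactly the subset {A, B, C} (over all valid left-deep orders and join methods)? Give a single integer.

Selinger DP over subsets of {A,B,C}:
  {B}: scan cost=100, card=100
  {C}: scan cost=120, card=120
  {A}: scan cost=120, card=120
  {BC}: card=120; try (C,nl_idx)→920, (B,hash)→1640, (C,merge)→1860, (C,hash)→1880, (B,merge)→1880, (C,nl)→12100 …(+1); best=920 via (C,nl_idx)
  {AB}: card=2400; try (B,hash)→1640, (A,merge)→1860, (B,merge)→1880, (A,hash)→1880, (A,nl_idx)→3200, (A,nl)→12100 …(+1); best=1640 via (B,hash)
  {ABC}: card=2880; try (A,hash)→2720, (A,merge)→2840, (A,nl_idx)→4640, (C,hash)→5720, (A,nl)→15320, (C,nl_idx)→21320 …(+2); best=2720 via (A,hash)

2720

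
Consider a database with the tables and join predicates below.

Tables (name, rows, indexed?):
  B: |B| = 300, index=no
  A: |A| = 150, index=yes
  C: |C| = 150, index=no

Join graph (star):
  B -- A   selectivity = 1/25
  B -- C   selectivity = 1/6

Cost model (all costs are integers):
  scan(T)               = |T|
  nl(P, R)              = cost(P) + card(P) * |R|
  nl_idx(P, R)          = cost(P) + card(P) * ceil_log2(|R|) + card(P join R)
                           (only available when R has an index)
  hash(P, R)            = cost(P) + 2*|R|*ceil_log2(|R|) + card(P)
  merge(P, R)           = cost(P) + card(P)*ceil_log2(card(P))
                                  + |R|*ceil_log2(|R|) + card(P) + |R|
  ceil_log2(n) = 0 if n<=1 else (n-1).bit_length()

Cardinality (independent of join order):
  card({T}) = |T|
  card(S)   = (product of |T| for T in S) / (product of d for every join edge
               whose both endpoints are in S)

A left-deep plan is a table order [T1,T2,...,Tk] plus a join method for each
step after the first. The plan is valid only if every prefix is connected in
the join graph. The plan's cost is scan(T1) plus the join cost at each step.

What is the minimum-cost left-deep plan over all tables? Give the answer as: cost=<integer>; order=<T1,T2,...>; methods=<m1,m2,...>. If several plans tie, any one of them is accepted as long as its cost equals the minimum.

Selinger DP (subsets sized 1..n):
  {B}: scan cost=300, card=300
  {A}: scan cost=150, card=150
  {C}: scan cost=150, card=150
  {AB}: card=1800; try (A,hash)→3000, (B,merge)→4500, (A,nl_idx)→4500, (A,merge)→4650, (B,hash)→5700, (B,nl)→45150 …(+1); best=3000 via (A,hash)
  {BC}: card=7500; try (C,hash)→3000, (B,merge)→4500, (C,merge)→4650, (B,hash)→5700, (B,nl)→45150, (C,nl)→45300; best=3000 via (C,hash)
  {ABC}: card=45000; try (C,hash)→7200, (A,hash)→12900, (C,merge)→25950, (A,nl_idx)→108000, (A,merge)→109350, (C,nl)→273000 …(+1); best=7200 via (C,hash)

cost=7200; order=B,A,C; methods=hash,hash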